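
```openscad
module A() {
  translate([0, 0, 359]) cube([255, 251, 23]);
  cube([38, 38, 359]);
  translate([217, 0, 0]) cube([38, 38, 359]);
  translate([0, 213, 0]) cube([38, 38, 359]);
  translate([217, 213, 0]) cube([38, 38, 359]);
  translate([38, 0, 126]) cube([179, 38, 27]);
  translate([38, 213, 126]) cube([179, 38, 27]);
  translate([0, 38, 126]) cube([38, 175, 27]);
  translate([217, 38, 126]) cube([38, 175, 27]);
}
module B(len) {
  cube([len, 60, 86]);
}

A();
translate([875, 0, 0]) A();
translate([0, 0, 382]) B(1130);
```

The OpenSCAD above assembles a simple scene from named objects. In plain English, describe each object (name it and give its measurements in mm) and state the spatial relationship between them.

A is a simple wooden stool: a rectangular seat 255 mm (x) by 251 mm (y), 23 mm thick, top face at z = 382 mm, on four square legs, each 38×38 mm in cross-section. The legs rest on z = 0, each flush with a corner of the seat. Four stretchers, 38 mm wide and 27 mm tall, connect adjacent legs with their undersides at z = 126 mm, each running between the inner faces of the legs it joins and aligned with the legs' outer faces on the other axis.

B is a rectangular beam 1130 mm long (x), 60 mm deep (y), 86 mm thick (z).

The beam spans the tops of two stools placed 620 mm apart, resting at z = 382 mm.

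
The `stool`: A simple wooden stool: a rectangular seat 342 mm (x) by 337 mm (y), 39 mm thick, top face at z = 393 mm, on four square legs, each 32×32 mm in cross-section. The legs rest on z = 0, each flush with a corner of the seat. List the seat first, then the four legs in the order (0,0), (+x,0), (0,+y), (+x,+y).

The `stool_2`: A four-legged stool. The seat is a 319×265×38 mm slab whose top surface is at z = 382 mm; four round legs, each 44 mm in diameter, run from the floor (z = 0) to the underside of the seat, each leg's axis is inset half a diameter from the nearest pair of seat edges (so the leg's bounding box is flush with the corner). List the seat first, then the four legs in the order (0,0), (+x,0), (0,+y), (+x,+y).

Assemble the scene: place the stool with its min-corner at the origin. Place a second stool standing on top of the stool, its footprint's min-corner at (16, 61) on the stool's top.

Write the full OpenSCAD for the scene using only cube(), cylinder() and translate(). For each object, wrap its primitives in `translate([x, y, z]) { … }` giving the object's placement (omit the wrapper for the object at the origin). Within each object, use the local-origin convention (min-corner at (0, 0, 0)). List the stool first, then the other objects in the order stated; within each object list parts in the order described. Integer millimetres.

translate([0, 0, 354]) cube([342, 337, 39]);
cube([32, 32, 354]);
translate([310, 0, 0]) cube([32, 32, 354]);
translate([0, 305, 0]) cube([32, 32, 354]);
translate([310, 305, 0]) cube([32, 32, 354]);
translate([16, 61, 393]) {
  translate([0, 0, 344]) cube([319, 265, 38]);
  translate([22, 22, 0]) cylinder(h = 344, r = 22);
  translate([297, 22, 0]) cylinder(h = 344, r = 22);
  translate([22, 243, 0]) cylinder(h = 344, r = 22);
  translate([297, 243, 0]) cylinder(h = 344, r = 22);
}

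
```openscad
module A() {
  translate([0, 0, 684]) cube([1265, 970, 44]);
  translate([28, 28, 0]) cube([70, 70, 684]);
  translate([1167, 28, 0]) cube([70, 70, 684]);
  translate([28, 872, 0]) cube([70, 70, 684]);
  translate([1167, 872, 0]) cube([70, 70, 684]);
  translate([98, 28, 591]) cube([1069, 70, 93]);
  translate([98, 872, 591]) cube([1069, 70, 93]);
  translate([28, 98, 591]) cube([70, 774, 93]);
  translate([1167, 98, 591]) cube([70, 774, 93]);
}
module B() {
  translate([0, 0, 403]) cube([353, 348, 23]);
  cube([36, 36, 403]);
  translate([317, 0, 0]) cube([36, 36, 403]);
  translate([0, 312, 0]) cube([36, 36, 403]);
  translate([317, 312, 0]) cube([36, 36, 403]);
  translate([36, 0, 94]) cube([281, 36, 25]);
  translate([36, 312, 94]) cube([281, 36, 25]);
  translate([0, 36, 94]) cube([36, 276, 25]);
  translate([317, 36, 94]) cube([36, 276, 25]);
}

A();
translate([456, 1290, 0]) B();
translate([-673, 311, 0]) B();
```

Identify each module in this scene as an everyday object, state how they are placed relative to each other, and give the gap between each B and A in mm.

A is a table. B is a stool. Two stools sit around the table at the +y, −x sides. The gap between each stool and the table is 320 mm.

Each stool's nearest face is 320 mm from the table's bounding box.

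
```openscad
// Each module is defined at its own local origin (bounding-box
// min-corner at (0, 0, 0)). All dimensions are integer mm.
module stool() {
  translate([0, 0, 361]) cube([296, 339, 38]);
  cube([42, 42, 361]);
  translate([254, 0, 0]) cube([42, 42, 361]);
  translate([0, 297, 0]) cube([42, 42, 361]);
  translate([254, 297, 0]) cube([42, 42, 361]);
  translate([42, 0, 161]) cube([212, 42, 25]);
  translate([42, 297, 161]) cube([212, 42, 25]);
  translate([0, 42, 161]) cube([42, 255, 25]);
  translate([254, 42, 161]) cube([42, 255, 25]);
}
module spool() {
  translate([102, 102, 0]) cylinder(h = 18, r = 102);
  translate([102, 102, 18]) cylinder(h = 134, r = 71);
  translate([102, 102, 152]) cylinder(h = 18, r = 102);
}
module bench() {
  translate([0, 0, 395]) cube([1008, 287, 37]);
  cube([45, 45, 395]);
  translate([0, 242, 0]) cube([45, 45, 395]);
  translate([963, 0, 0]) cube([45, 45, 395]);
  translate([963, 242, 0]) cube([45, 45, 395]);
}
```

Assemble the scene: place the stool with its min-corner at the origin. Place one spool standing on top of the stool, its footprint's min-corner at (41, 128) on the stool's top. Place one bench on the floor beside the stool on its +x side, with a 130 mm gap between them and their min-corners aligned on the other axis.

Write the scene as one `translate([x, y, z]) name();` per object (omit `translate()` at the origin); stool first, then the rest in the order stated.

stool();
translate([41, 128, 399]) spool();
translate([426, 0, 0]) bench();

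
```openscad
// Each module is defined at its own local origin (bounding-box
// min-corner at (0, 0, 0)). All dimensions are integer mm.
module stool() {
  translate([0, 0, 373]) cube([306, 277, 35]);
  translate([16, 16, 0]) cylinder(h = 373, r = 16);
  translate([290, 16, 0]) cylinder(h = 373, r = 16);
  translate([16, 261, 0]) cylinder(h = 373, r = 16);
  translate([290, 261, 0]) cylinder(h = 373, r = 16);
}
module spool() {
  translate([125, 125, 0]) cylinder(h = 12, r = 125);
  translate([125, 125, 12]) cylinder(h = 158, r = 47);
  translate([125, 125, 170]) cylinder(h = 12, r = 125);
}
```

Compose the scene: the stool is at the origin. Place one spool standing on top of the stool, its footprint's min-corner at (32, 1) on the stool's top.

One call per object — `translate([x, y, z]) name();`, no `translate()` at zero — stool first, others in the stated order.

stool();
translate([32, 1, 408]) spool();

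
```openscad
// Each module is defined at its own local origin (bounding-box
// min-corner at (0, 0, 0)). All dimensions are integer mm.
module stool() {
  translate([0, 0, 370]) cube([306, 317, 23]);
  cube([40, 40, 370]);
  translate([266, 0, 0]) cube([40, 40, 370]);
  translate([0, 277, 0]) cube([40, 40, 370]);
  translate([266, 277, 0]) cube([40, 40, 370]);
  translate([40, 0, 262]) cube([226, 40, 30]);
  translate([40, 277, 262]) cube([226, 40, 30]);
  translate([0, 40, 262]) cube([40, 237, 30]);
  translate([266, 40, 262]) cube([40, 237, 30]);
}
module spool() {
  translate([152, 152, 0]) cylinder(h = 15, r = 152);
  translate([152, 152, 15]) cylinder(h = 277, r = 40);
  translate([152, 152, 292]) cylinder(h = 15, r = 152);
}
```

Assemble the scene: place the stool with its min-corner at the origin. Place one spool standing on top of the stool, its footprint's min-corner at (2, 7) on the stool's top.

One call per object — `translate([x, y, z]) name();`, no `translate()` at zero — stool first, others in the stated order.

stool();
translate([2, 7, 393]) spool();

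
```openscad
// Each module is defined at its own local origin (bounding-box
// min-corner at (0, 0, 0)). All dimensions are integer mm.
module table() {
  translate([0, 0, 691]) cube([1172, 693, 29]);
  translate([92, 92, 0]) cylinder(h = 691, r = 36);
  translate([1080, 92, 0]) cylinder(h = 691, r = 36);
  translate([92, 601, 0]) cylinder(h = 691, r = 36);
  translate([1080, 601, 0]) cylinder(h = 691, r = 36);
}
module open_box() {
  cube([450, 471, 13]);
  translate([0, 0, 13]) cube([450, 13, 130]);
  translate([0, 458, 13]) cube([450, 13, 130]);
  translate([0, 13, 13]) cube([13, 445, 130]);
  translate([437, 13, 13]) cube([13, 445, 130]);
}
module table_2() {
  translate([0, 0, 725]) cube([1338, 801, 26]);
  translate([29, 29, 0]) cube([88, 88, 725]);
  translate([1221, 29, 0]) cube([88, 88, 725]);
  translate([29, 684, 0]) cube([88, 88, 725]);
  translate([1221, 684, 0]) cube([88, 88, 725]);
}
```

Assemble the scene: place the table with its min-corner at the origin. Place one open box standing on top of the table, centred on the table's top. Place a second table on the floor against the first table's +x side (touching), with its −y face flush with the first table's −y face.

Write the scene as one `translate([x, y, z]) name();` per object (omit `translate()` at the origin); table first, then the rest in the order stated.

table();
translate([361, 111, 720]) open_box();
translate([1172, 0, 0]) table_2();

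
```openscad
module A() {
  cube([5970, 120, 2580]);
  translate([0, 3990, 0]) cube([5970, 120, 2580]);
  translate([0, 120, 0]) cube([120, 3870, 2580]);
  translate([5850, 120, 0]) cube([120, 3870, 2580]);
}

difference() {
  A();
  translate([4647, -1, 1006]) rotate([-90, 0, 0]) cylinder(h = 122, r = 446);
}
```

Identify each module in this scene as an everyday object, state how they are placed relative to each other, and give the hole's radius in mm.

The subtracted cylinder has r = 446 mm.

A is a house frame. The house frame has a circular hole through its front wall. The hole's radius is 446 mm.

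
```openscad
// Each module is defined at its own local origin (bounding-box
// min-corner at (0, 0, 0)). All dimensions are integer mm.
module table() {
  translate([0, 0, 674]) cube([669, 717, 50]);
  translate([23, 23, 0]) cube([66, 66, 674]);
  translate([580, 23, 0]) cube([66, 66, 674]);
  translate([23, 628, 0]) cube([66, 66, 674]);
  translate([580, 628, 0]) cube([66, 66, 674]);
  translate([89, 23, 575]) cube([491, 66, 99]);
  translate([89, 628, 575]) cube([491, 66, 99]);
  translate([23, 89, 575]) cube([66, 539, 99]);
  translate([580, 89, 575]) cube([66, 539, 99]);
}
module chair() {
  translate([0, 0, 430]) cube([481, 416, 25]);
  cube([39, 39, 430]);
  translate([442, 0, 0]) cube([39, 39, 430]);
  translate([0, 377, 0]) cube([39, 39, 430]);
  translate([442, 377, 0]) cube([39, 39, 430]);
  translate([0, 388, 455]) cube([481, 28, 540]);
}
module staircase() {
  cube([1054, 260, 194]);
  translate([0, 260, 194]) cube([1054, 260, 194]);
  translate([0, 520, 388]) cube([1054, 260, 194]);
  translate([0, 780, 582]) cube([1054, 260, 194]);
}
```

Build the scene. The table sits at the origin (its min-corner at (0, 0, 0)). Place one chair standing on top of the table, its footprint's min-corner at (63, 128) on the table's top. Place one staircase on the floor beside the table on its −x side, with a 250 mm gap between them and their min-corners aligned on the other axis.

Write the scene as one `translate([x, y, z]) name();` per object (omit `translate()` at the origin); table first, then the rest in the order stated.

table();
translate([63, 128, 724]) chair();
translate([-1304, 0, 0]) staircase();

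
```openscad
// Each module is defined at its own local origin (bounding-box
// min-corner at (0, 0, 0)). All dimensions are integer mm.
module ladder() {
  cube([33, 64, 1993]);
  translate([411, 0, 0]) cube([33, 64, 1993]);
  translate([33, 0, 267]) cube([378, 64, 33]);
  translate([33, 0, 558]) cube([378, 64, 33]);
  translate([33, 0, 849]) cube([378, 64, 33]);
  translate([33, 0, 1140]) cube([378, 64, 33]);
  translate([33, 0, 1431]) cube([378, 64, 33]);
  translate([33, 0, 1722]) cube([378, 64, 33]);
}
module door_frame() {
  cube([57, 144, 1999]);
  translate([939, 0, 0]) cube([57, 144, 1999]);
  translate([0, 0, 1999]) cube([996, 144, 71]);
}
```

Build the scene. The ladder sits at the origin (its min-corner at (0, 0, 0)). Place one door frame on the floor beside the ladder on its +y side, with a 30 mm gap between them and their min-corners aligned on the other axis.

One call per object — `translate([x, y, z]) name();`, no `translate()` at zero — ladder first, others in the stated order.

ladder();
translate([0, 94, 0]) door_frame();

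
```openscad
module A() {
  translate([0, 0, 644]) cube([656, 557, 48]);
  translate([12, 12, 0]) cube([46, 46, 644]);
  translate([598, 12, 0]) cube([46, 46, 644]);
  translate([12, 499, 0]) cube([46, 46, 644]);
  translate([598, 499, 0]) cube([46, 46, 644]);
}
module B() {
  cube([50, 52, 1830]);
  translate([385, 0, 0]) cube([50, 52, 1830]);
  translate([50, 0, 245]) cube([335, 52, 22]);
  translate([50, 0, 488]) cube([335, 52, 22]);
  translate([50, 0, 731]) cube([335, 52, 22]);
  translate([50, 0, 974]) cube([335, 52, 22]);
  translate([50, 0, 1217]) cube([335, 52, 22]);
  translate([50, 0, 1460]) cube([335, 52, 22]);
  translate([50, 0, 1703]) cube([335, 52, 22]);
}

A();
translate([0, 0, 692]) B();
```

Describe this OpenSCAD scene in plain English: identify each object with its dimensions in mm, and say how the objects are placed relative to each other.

A is a table: top 656 mm (x) × 557 mm (y), 48 mm thick, upper face at z = 692 mm, on four 46×46 mm square legs, each inset 12 mm from the nearest pair of top edges, running from z = 0 to the bottom of the top.

B is a wooden ladder with two side rails of 50×52 mm section and 1830 mm height, set 435 mm apart overall. Between them run 7 rectangular rungs (52 mm deep, 22 mm thick), front faces flush with the rails' −y face. The bottom of the first rung is 245 mm above the floor and each subsequent rung is 243 mm higher than the one below.

The ladder is on top of the table.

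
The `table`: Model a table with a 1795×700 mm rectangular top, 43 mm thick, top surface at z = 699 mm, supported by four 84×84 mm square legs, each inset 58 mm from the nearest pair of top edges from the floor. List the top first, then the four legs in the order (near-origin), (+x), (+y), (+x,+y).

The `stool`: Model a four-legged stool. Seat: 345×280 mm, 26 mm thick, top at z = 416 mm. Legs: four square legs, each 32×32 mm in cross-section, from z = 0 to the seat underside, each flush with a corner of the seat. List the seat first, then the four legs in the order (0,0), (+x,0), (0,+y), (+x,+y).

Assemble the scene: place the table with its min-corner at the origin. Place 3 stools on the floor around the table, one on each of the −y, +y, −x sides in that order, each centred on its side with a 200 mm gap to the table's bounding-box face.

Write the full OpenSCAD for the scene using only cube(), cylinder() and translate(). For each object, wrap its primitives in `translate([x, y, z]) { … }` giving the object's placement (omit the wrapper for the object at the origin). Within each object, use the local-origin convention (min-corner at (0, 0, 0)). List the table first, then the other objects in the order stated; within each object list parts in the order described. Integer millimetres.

translate([0, 0, 656]) cube([1795, 700, 43]);
translate([58, 58, 0]) cube([84, 84, 656]);
translate([1653, 58, 0]) cube([84, 84, 656]);
translate([58, 558, 0]) cube([84, 84, 656]);
translate([1653, 558, 0]) cube([84, 84, 656]);
translate([725, -480, 0]) {
  translate([0, 0, 390]) cube([345, 280, 26]);
  cube([32, 32, 390]);
  translate([313, 0, 0]) cube([32, 32, 390]);
  translate([0, 248, 0]) cube([32, 32, 390]);
  translate([313, 248, 0]) cube([32, 32, 390]);
}
translate([725, 900, 0]) {
  translate([0, 0, 390]) cube([345, 280, 26]);
  cube([32, 32, 390]);
  translate([313, 0, 0]) cube([32, 32, 390]);
  translate([0, 248, 0]) cube([32, 32, 390]);
  translate([313, 248, 0]) cube([32, 32, 390]);
}
translate([-545, 210, 0]) {
  translate([0, 0, 390]) cube([345, 280, 26]);
  cube([32, 32, 390]);
  translate([313, 0, 0]) cube([32, 32, 390]);
  translate([0, 248, 0]) cube([32, 32, 390]);
  translate([313, 248, 0]) cube([32, 32, 390]);
}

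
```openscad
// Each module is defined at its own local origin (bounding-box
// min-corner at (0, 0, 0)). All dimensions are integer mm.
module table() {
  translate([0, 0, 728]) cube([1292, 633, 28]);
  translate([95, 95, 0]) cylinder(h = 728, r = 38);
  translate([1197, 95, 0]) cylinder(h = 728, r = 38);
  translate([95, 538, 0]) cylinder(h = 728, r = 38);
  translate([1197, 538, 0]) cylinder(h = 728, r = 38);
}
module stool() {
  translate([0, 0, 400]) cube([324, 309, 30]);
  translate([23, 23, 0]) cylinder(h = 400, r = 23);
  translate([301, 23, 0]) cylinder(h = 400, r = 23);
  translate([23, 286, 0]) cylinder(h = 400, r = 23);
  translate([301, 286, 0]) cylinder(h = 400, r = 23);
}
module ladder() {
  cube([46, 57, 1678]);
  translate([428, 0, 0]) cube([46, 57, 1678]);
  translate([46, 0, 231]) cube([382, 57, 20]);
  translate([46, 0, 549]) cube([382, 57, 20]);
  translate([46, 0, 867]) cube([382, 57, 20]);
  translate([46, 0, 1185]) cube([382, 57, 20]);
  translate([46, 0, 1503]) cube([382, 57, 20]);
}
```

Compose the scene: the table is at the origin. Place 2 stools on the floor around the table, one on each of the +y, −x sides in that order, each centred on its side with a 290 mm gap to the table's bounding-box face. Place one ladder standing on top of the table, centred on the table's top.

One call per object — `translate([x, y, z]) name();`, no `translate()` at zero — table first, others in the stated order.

table();
translate([484, 923, 0]) stool();
translate([-614, 162, 0]) stool();
translate([409, 288, 756]) ladder();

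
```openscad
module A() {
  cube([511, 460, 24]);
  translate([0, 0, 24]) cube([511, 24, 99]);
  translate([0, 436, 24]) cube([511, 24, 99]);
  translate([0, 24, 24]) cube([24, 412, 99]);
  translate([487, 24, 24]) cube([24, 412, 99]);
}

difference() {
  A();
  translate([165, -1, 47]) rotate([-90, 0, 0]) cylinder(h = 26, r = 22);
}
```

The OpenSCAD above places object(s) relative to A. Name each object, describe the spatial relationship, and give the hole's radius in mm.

A is an open box. The open box has a circular hole through its front wall. The hole's radius is 22 mm.

The subtracted cylinder has r = 22 mm.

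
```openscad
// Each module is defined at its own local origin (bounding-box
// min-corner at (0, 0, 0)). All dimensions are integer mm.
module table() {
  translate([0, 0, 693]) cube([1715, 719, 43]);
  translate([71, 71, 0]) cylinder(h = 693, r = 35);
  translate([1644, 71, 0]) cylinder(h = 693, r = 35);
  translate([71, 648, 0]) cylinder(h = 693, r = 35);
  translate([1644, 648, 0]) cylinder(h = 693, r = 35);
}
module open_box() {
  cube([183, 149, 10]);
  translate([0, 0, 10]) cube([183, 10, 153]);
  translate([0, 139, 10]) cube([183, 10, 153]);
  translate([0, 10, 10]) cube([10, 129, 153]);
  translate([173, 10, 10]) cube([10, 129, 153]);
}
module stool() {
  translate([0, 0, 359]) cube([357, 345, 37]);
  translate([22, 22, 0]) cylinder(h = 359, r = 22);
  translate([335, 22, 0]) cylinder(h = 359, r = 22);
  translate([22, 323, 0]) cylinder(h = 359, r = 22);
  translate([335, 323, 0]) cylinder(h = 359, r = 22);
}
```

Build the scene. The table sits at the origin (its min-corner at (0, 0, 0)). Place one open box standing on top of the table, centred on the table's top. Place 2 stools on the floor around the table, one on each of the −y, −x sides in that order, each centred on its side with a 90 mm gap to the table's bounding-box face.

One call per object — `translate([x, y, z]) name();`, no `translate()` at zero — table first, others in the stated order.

table();
translate([766, 285, 736]) open_box();
translate([679, -435, 0]) stool();
translate([-447, 187, 0]) stool();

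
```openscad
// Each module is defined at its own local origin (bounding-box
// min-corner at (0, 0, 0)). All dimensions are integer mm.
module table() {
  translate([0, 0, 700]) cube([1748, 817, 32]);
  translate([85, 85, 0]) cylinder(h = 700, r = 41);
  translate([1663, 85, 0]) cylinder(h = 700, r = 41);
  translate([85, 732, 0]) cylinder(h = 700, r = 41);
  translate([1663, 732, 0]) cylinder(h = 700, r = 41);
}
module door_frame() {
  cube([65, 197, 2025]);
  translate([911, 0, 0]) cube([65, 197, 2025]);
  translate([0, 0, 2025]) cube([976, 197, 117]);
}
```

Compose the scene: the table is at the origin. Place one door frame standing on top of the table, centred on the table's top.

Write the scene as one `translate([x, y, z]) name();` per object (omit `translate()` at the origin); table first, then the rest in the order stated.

table();
translate([386, 310, 732]) door_frame();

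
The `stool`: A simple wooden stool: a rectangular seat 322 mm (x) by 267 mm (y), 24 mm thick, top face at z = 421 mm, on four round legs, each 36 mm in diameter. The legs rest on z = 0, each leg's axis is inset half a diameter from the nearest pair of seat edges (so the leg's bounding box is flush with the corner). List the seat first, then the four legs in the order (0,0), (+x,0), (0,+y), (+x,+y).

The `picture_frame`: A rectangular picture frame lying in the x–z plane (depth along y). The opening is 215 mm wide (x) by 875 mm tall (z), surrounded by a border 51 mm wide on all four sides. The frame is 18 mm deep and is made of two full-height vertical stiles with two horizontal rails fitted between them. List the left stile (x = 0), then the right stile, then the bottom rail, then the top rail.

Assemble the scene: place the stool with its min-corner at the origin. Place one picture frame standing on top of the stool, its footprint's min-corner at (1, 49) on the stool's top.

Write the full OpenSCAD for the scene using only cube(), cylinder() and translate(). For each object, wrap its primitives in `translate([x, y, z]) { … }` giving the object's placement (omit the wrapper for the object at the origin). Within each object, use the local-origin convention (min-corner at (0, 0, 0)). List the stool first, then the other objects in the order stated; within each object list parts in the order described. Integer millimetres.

translate([0, 0, 397]) cube([322, 267, 24]);
translate([18, 18, 0]) cylinder(h = 397, r = 18);
translate([304, 18, 0]) cylinder(h = 397, r = 18);
translate([18, 249, 0]) cylinder(h = 397, r = 18);
translate([304, 249, 0]) cylinder(h = 397, r = 18);
translate([1, 49, 421]) {
  cube([51, 18, 977]);
  translate([266, 0, 0]) cube([51, 18, 977]);
  translate([51, 0, 0]) cube([215, 18, 51]);
  translate([51, 0, 926]) cube([215, 18, 51]);
}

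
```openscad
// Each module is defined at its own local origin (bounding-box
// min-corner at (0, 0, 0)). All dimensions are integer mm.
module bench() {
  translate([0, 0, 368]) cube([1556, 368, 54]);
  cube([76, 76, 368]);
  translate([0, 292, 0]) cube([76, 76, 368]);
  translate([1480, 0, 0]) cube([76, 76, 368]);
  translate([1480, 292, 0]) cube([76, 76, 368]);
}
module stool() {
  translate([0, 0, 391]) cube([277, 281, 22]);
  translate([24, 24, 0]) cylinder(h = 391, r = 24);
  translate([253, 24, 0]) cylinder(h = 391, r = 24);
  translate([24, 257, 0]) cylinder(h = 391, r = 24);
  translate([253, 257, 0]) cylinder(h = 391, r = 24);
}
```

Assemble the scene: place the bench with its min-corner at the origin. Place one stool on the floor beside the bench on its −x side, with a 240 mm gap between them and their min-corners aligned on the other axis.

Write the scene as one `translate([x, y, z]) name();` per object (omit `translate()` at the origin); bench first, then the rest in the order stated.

bench();
translate([-517, 0, 0]) stool();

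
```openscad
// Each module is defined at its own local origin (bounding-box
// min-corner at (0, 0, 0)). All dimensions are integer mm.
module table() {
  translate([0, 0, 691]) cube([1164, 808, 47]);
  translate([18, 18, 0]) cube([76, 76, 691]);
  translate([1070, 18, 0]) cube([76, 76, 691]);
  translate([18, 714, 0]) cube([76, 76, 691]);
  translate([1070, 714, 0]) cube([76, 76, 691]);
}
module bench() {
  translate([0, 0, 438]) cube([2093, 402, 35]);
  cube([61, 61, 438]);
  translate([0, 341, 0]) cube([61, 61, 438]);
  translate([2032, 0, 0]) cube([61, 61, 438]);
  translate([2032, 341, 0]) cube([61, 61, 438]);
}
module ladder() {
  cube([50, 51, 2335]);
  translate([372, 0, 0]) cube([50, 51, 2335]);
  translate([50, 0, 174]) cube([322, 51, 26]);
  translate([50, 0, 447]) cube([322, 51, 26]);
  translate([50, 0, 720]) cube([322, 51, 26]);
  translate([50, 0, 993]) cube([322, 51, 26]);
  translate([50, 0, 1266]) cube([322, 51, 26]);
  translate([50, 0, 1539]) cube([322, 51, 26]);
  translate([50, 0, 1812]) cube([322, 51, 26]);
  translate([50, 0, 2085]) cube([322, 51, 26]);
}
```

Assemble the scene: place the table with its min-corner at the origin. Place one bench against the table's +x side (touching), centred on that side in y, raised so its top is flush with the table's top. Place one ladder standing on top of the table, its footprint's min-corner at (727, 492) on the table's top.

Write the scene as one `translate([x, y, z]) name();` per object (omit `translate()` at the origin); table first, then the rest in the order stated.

table();
translate([1164, 203, 265]) bench();
translate([727, 492, 738]) ladder();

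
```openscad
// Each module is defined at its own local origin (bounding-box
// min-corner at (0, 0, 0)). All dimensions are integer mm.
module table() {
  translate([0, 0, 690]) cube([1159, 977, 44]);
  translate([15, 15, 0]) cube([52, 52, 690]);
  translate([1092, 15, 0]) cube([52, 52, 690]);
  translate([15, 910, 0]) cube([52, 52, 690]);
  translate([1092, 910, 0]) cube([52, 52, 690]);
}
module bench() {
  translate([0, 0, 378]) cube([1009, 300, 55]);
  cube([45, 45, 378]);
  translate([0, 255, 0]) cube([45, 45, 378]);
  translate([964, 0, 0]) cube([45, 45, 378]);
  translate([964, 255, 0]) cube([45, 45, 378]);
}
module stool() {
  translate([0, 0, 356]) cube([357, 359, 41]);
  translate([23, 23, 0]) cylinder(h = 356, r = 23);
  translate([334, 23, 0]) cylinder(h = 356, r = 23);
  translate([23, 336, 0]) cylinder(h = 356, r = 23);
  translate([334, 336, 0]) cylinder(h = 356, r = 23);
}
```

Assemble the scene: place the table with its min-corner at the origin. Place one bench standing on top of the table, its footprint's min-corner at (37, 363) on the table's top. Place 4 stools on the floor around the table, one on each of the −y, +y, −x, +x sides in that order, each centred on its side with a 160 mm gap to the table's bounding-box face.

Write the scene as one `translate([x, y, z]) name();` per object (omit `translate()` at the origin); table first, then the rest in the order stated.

table();
translate([37, 363, 734]) bench();
translate([401, -519, 0]) stool();
translate([401, 1137, 0]) stool();
translate([-517, 309, 0]) stool();
translate([1319, 309, 0]) stool();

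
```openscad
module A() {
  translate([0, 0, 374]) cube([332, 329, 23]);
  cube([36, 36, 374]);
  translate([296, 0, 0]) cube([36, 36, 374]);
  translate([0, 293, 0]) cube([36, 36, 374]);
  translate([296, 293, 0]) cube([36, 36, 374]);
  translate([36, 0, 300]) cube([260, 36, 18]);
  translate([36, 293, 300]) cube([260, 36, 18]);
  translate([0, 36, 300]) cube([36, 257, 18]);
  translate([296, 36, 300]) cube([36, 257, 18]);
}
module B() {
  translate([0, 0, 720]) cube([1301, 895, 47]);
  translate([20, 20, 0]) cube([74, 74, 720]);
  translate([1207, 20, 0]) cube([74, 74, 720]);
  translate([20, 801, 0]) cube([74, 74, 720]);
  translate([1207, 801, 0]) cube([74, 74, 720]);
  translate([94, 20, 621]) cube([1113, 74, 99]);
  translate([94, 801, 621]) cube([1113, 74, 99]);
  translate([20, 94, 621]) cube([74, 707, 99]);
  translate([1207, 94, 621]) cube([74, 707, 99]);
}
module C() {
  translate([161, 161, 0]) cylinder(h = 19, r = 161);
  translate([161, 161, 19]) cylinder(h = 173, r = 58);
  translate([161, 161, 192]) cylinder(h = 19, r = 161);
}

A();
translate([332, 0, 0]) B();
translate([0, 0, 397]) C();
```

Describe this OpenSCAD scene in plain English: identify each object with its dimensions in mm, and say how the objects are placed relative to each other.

A is a four-legged stool. The seat is a 332×329×23 mm slab whose top surface is at z = 397 mm; four square legs, each 36×36 mm in cross-section, run from the floor (z = 0) to the underside of the seat, each flush with a corner of the seat. Four stretchers, 36 mm wide and 18 mm tall, connect adjacent legs with their undersides at z = 300 mm, each running between the inner faces of the legs it joins and aligned with the legs' outer faces on the other axis.

B is a rectangular dining table. The top is 1301×895×47 mm with its upper surface at z = 767 mm. It stands on four 74×74 mm square legs, each inset 20 mm from the nearest pair of top edges, running from the floor to the underside of the top. Four apron rails, 74 mm thick and 99 mm tall, run between adjacent legs with their top edges flush with the underside of the top and their outer faces flush with the legs' outer faces.

C is a spool: two coaxial disc flanges of radius 161 mm and thickness 19 mm, joined by a core cylinder of radius 58 mm and height 173 mm. The lower flange rests on z = 0 and the three cylinders share a vertical axis.

The table is against the stool's +x side, with their −y faces flush. The spool is on top of the stool.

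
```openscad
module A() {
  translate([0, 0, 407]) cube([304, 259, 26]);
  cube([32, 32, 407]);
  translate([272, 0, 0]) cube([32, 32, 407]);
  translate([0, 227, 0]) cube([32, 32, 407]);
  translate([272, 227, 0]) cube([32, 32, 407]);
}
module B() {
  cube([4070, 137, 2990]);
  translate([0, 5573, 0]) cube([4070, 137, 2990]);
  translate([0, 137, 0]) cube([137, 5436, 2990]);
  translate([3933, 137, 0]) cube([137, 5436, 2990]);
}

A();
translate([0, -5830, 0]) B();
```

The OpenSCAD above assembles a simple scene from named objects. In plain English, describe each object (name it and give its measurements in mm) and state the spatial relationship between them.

A is a simple wooden stool: a rectangular seat 304 mm (x) by 259 mm (y), 26 mm thick, top face at z = 433 mm, on four square legs, each 32×32 mm in cross-section. The legs rest on z = 0, each flush with a corner of the seat.

B is the wall frame of a small rectangular building: four walls, each 2990 mm tall and 137 mm thick, enclosing a footprint 4070 mm (x) by 5710 mm (y) outside-to-outside, with no floor or roof. The front and back walls (the −y and +y sides) span the full width; the two side walls fit between them.

The house frame is on the floor beside the stool on its −y side.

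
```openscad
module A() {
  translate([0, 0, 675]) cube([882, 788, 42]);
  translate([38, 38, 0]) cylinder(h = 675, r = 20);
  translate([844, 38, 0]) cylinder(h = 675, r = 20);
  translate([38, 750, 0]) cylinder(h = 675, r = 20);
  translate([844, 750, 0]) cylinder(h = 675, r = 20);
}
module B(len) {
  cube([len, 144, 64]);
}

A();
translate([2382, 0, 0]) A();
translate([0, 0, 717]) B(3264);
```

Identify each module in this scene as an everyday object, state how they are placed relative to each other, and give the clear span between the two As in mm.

Second table starts at x = 2382; first ends at x = 882; clear span = 2382 − 882 = 1500 mm.

A is a table. B is a beam. A beam spans the tops of two tables. The clear span between the two tables is 1500 mm.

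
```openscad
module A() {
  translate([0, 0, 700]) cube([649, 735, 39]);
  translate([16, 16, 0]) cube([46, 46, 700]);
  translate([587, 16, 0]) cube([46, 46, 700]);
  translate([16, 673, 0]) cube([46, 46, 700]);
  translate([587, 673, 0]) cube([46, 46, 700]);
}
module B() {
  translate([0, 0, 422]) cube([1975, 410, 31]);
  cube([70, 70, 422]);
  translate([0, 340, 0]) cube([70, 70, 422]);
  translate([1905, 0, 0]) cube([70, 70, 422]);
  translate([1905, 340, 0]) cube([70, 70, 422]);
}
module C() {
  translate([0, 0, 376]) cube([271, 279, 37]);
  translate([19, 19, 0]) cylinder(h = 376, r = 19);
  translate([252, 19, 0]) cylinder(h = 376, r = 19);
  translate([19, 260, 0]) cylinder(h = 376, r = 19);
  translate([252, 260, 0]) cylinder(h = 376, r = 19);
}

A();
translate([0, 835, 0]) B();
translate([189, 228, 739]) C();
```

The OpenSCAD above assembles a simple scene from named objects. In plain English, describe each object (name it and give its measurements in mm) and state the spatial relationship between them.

A is a table: top 649 mm (x) × 735 mm (y), 39 mm thick, upper face at z = 739 mm, on four 46×46 mm square legs, each inset 16 mm from the nearest pair of top edges, running from z = 0 to the bottom of the top.

B is a long wooden bench with a 1975 mm (x) × 410 mm (y) seat, 31 mm thick, its top surface 453 mm above the floor. Four 70 mm square legs at the seat corners, flush with the edges, run from z = 0 to the seat underside.

C is a four-legged stool. The seat is a 271×279×37 mm slab whose top surface is at z = 413 mm; four round legs, each 38 mm in diameter, run from the floor (z = 0) to the underside of the seat, each leg's axis is inset half a diameter from the nearest pair of seat edges (so the leg's bounding box is flush with the corner).

The bench is on the floor beside the table on its +y side. The stool is on top of the table, centred.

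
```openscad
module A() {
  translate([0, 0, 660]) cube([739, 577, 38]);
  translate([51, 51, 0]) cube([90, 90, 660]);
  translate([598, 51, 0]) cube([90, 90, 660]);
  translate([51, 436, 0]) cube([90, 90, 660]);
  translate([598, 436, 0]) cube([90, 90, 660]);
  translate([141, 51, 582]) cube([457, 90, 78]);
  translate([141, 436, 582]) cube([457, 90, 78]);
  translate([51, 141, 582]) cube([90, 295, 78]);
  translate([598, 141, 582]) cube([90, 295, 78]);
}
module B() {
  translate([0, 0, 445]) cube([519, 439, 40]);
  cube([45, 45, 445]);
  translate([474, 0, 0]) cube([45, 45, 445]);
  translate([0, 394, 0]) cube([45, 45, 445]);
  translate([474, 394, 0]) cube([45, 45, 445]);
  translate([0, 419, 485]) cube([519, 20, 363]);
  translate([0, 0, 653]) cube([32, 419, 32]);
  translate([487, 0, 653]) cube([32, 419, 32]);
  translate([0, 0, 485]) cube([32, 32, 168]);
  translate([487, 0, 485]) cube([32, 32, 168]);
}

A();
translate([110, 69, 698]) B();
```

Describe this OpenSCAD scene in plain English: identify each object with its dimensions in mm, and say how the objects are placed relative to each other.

A is a table: top 739 mm (x) × 577 mm (y), 38 mm thick, upper face at z = 698 mm, on four 90×90 mm square legs, each inset 51 mm from the nearest pair of top edges, running from z = 0 to the bottom of the top. Four apron rails, 90 mm thick and 78 mm tall, run between adjacent legs with their top edges flush with the underside of the top and their outer faces flush with the legs' outer faces.

B is a chair. The seat is a 519×439×40 mm slab with its top at z = 485 mm, on four 45×45 mm corner legs (flush with the seat edges, standing on z = 0). A flat backrest 20 mm thick, 363 mm tall, spans the full seat width and rises from the seat top along its +y edge, rear face flush with the rear of the seat. Two armrests of 32×32 mm section run along each side from the seat's front edge to the front of the backrest, top faces 200 mm above the seat top and outer faces flush with the seat's x-edges; a 32×32 mm post under the front of each armrest stands on the seat at the front corner.

The chair is on top of the table, centred.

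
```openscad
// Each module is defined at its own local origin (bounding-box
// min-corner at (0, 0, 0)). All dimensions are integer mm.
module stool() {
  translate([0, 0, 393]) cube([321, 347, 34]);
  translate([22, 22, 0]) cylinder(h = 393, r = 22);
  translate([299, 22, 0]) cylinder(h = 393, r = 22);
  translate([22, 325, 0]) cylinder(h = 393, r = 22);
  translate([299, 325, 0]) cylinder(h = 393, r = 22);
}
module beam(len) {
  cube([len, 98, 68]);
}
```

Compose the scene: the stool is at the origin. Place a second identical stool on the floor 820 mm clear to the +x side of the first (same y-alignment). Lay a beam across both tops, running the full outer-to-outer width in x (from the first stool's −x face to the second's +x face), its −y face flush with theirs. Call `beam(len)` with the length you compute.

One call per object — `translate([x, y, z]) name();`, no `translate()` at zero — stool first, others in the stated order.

stool();
translate([1141, 0, 0]) stool();
translate([0, 0, 427]) beam(1462);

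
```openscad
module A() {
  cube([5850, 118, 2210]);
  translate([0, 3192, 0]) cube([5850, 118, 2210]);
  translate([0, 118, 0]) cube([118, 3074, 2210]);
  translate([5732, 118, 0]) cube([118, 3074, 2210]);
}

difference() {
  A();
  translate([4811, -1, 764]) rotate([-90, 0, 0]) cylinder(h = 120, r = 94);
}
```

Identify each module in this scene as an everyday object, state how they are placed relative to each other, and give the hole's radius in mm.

A is a house frame. The house frame has a circular hole through its front wall. The hole's radius is 94 mm.

The subtracted cylinder has r = 94 mm.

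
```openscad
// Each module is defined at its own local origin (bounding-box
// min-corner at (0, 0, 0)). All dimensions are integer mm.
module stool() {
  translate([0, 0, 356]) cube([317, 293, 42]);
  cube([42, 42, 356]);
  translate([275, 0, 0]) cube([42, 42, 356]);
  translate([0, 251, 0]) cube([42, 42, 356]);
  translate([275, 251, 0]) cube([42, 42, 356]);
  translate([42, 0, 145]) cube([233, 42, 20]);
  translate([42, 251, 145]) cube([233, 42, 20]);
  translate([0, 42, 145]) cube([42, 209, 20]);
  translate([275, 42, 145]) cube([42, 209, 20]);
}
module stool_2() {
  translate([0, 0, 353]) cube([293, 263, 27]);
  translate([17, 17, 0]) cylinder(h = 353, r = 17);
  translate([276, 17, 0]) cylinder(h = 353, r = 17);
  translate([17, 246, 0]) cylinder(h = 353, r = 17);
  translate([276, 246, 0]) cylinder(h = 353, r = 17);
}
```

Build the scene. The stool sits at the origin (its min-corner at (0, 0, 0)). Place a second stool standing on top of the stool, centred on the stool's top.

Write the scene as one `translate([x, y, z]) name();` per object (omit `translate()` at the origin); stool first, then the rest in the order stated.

stool();
translate([12, 15, 398]) stool_2();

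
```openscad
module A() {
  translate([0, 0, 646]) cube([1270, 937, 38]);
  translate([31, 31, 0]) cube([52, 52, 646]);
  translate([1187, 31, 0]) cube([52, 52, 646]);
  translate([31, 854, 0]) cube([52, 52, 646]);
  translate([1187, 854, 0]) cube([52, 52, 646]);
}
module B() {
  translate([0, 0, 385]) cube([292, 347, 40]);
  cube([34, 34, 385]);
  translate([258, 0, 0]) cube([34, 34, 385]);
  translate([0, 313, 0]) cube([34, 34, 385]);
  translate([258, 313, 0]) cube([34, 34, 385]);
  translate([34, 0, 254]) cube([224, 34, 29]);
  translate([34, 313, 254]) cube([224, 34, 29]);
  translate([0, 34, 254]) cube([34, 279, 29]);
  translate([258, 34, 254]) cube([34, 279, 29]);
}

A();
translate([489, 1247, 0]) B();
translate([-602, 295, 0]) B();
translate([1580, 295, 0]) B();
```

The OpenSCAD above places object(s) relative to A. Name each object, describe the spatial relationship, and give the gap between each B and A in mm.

Each stool's nearest face is 310 mm from the table's bounding box.

A is a table. B is a stool. Three stools sit around the table at the +y, −x, +x sides. The gap between each stool and the table is 310 mm.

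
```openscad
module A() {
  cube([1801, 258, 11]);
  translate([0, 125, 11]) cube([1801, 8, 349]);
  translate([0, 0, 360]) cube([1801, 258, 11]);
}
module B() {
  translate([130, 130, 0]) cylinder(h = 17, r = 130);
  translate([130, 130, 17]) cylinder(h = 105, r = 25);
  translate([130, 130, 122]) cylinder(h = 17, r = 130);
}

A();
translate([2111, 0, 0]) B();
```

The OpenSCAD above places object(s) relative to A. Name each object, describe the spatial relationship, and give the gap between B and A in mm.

The spool's nearest face is 310 mm from the I-beam's +x face.

A is an I-beam. B is a spool. The spool is on the floor beside the I-beam on its +x side. The gap between the spool and the I-beam is 310 mm.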